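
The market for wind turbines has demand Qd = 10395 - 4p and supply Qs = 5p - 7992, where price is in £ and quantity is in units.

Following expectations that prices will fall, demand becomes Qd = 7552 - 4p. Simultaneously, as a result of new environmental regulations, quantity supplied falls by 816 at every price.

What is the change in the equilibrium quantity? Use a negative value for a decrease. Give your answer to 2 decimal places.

Original equilibrium: 10395 - 4p = 5p - 7992 gives 18387 = 9p, so p = 2043 and Q = 2223.
After the shift, demand is Qd = 7552 - 4p and supply is Qs = 5p - 8808.
New equilibrium: 7552 - 4p = 5p - 8808 ⇒ 16360 = 9p ⇒ p = 16360/9 ≈ 1817.7778, Q = 2528/9 ≈ 280.8889.
ΔQ = 280.8889 − 2223 = -1942.11.

-1942.11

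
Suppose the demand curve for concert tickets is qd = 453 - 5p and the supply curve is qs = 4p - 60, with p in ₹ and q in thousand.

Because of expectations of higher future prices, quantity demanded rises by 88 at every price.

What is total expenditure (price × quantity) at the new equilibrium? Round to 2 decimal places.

13830.42

Initially, 453 - 5p = 4p - 60, so 513 = 9p and p = 57, q = 168.
With the change applied: demand qd = 541 - 5p, supply qs = 4p - 60.
Equate the new curves: 541 - 5p = 4p - 60, giving 601 = 9p, p = 601/9 ≈ 66.7778, q = 1864/9 ≈ 207.1111.
New expenditure = 66.7778 × 207.1111 = 13830.42.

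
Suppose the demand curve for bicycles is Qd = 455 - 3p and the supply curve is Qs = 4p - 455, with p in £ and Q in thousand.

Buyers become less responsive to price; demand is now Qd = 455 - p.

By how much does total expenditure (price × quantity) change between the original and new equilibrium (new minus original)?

Before the shock: 455 - 3p = 4p - 455 ⇒ 910 = 7p ⇒ p = 130, Q = 65.
The shock moves the curves to Qd = 455 - p and Qs = 4p - 455.
New equilibrium: 455 - p = 4p - 455 ⇒ 910 = 5p ⇒ p = 182, Q = 273.
Expenditure moves from 130×65 = 8450 to 182×273 = 49686; change = +41236.

+41236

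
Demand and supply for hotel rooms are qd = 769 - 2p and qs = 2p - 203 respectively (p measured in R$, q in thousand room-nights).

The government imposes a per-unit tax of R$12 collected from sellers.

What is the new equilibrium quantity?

Before the shock: 769 - 2p = 2p - 203 ⇒ 972 = 4p ⇒ p = 243, q = 283.
Since sellers keep the price net of the tax, the effective supply curve becomes qs = 2p - 227.
Clearing the new market: 769 - 2p = 2p - 227, so p = 249 and q = 271.

271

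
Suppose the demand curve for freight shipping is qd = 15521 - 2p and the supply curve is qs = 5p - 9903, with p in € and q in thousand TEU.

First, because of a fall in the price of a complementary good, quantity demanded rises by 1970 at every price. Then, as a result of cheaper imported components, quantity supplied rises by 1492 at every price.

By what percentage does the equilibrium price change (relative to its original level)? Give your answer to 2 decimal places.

+1.88

Initially, 15521 - 2p = 5p - 9903, so 25424 = 7p and p = 3632, q = 8257.
After the shift, demand is qd = 17491 - 2p and supply is qs = 5p - 8411.
Clearing the new market: 17491 - 2p = 5p - 8411, so p = 25902/7 ≈ 3700.2857 and q = 70633/7 ≈ 10090.4286.
%Δp = (3700.2857 − 3632) / 3632 × 100 = +1.88%.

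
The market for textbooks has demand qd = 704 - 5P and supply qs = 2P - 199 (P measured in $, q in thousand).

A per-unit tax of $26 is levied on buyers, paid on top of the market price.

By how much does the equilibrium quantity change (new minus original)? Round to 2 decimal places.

-37.14

Original equilibrium: 704 - 5P = 2P - 199 gives 903 = 7P, so P = 129 and q = 59.
Since buyers pay the price plus the tax, the effective demand curve becomes qd = 574 - 5P.
Equate the new curves: 574 - 5P = 2P - 199, giving 773 = 7P, P = 773/7 ≈ 110.4286, q = 153/7 ≈ 21.8571.
Δq = 21.8571 − 59 = -37.14.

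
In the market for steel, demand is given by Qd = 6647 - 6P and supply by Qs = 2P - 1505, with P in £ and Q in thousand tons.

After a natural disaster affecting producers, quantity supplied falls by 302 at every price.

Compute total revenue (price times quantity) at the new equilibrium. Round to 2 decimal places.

323893.88

Initially, 6647 - 6P = 2P - 1505, so 8152 = 8P and P = 1019, Q = 533.
The new curves are Qd = 6647 - 6P (demand) and Qs = 2P - 1807 (supply).
Equate the new curves: 6647 - 6P = 2P - 1807, giving 8454 = 8P, P = 1056.75, Q = 306.5.
New expenditure = 1056.75 × 306.5 = 323893.88.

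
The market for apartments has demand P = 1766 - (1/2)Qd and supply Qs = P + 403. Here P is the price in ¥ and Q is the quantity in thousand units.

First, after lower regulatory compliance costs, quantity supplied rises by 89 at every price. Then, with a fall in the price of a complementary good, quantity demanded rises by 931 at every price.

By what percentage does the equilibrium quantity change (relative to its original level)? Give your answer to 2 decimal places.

Solve the original market: 3532 - 2P = P + 403, hence P = 1043 and Q = 1446.
The new curves are Qd = 4463 - 2P (demand) and Qs = P + 492 (supply).
Clearing the new market: 4463 - 2P = P + 492, so P = 3971/3 ≈ 1323.6667 and Q = 5447/3 ≈ 1815.6667.
%ΔQ = (1815.6667 − 1446) / 1446 × 100 = +25.56%.

+25.56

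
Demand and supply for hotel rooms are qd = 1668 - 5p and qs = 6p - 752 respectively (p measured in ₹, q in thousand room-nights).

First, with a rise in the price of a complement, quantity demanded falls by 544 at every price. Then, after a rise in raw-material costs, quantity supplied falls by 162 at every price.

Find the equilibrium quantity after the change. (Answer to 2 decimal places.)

Solve the original market: 1668 - 5p = 6p - 752, hence p = 220 and q = 568.
The new curves are qd = 1124 - 5p (demand) and qs = 6p - 914 (supply).
Clearing the new market: 1124 - 5p = 6p - 914, so p = 2038/11 ≈ 185.2727 and q = 2174/11 ≈ 197.6364.

197.64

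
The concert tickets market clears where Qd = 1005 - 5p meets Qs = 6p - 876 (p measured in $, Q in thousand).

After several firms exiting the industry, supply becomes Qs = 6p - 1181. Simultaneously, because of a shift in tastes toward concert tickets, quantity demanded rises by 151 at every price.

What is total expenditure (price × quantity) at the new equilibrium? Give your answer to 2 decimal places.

19912.79

Initially, 1005 - 5p = 6p - 876, so 1881 = 11p and p = 171, Q = 150.
With the change applied: demand Qd = 1156 - 5p, supply Qs = 6p - 1181.
New equilibrium: 1156 - 5p = 6p - 1181 ⇒ 2337 = 11p ⇒ p = 2337/11 ≈ 212.4545, Q = 1031/11 ≈ 93.7273.
New expenditure = 212.4545 × 93.7273 = 19912.79.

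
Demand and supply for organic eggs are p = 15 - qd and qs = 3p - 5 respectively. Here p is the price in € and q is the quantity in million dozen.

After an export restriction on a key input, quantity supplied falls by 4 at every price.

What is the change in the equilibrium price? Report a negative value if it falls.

Initially, 15 - p = 3p - 5, so 20 = 4p and p = 5, q = 10.
With the change applied: demand qd = 15 - p, supply qs = 3p - 9.
New equilibrium: 15 - p = 3p - 9 ⇒ 24 = 4p ⇒ p = 6, q = 9.
Δp = 6 − 5 = +1.

+1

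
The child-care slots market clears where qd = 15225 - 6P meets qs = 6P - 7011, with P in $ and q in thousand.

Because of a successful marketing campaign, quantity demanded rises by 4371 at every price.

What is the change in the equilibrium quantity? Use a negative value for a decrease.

+2185.5

Original equilibrium: 15225 - 6P = 6P - 7011 gives 22236 = 12P, so P = 1853 and q = 4107.
With the change applied: demand qd = 19596 - 6P, supply qs = 6P - 7011.
Setting them equal: 19596 - 6P = 6P - 7011 → 26607 = 12P, so P = 2217.25 and q = 6292.5.
Δq = 6292.5 − 4107 = +2185.5.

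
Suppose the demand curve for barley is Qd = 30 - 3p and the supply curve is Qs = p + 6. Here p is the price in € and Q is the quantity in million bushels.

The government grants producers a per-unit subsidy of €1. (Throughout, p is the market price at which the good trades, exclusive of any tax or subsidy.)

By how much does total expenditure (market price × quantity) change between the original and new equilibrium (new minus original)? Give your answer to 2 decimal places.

+1.31

Before the shock: 30 - 3p = p + 6 ⇒ 24 = 4p ⇒ p = 6, Q = 12.
Since sellers receive the price plus the subsidy, the effective supply curve becomes Qs = p + 7.
New equilibrium: 30 - 3p = p + 7 ⇒ 23 = 4p ⇒ p = 5.75, Q = 12.75.
Expenditure moves from 6×12 = 72 to 5.75×12.75 = 73.3125; change = +1.31.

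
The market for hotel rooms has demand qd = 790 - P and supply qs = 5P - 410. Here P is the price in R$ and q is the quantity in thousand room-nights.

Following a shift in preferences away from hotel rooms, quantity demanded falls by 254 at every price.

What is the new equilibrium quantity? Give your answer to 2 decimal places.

Original equilibrium: 790 - P = 5P - 410 gives 1200 = 6P, so P = 200 and q = 590.
After the shift, demand is qd = 536 - P and supply is qs = 5P - 410.
New equilibrium: 536 - P = 5P - 410 ⇒ 946 = 6P ⇒ P = 473/3 ≈ 157.6667, q = 1135/3 ≈ 378.3333.

378.33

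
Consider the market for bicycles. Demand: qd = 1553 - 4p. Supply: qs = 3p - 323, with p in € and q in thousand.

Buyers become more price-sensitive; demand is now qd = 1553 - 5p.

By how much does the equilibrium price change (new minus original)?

Solve the original market: 1553 - 4p = 3p - 323, hence p = 268 and q = 481.
The new curves are qd = 1553 - 5p (demand) and qs = 3p - 323 (supply).
Setting them equal: 1553 - 5p = 3p - 323 → 1876 = 8p, so p = 234.5 and q = 380.5.
Δp = 234.5 − 268 = -33.5.

-33.5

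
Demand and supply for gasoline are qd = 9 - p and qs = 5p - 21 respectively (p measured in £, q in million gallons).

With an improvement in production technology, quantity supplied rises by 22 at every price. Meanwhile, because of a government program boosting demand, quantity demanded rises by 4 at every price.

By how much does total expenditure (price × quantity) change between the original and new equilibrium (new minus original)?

+2

Initially, 9 - p = 5p - 21, so 30 = 6p and p = 5, q = 4.
The new curves are qd = 13 - p (demand) and qs = 5p + 1 (supply).
Clearing the new market: 13 - p = 5p + 1, so p = 2 and q = 11.
Expenditure moves from 5×4 = 20 to 2×11 = 22; change = +2.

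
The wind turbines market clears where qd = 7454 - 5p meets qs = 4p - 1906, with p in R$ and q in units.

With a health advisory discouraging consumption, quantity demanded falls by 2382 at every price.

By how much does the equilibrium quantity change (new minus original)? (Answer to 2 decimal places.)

Initially, 7454 - 5p = 4p - 1906, so 9360 = 9p and p = 1040, q = 2254.
After the shift, demand is qd = 5072 - 5p and supply is qs = 4p - 1906.
Setting them equal: 5072 - 5p = 4p - 1906 → 6978 = 9p, so p = 2326/3 ≈ 775.3333 and q = 3586/3 ≈ 1195.3333.
Δq = 1195.3333 − 2254 = -1058.67.

-1058.67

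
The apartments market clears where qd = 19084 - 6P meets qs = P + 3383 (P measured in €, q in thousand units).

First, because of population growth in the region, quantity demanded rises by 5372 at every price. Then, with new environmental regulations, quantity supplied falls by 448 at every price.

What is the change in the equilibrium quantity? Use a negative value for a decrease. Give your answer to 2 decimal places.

Initially, 19084 - 6P = P + 3383, so 15701 = 7P and P = 2243, q = 5626.
The shock moves the curves to qd = 24456 - 6P and qs = P + 2935.
New equilibrium: 24456 - 6P = P + 2935 ⇒ 21521 = 7P ⇒ P = 21521/7 ≈ 3074.4286, q = 42066/7 ≈ 6009.4286.
Δq = 6009.4286 − 5626 = +383.43.

+383.43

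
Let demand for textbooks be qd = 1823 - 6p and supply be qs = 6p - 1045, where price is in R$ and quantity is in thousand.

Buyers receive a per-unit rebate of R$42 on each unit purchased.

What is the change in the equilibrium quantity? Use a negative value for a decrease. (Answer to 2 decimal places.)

+126.00

Before the shock: 1823 - 6p = 6p - 1045 ⇒ 2868 = 12p ⇒ p = 239, q = 389.
Since buyers' out-of-pocket price is the market price minus the rebate, the effective demand curve becomes qd = 2075 - 6p.
Clearing the new market: 2075 - 6p = 6p - 1045, so p = 260 and q = 515.
Δq = 515 − 389 = +126.00.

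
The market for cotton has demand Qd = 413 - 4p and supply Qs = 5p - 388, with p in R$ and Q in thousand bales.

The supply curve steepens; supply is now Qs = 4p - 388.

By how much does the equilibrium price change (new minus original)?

+11.125

Initially, 413 - 4p = 5p - 388, so 801 = 9p and p = 89, Q = 57.
The new curves are Qd = 413 - 4p (demand) and Qs = 4p - 388 (supply).
Equate the new curves: 413 - 4p = 4p - 388, giving 801 = 8p, p = 100.125, Q = 12.5.
Δp = 100.125 − 89 = +11.125.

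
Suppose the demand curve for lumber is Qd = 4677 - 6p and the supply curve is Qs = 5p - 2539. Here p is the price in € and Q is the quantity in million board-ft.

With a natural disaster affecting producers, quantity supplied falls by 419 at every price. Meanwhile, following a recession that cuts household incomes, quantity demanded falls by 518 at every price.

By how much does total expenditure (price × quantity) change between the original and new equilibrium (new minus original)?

-306877

Original equilibrium: 4677 - 6p = 5p - 2539 gives 7216 = 11p, so p = 656 and Q = 741.
The shock moves the curves to Qd = 4159 - 6p and Qs = 5p - 2958.
New equilibrium: 4159 - 6p = 5p - 2958 ⇒ 7117 = 11p ⇒ p = 647, Q = 277.
Expenditure moves from 656×741 = 486096 to 647×277 = 179219; change = -306877.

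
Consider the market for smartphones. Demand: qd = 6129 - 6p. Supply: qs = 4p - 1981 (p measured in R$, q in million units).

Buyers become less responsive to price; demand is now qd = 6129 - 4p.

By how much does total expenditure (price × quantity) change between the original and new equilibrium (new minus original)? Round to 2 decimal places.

+1078224.50

Initially, 6129 - 6p = 4p - 1981, so 8110 = 10p and p = 811, q = 1263.
The new curves are qd = 6129 - 4p (demand) and qs = 4p - 1981 (supply).
New equilibrium: 6129 - 4p = 4p - 1981 ⇒ 8110 = 8p ⇒ p = 1013.75, q = 2074.
Expenditure moves from 811×1263 = 1024293 to 1013.75×2074 = 2102517.5; change = +1078224.50.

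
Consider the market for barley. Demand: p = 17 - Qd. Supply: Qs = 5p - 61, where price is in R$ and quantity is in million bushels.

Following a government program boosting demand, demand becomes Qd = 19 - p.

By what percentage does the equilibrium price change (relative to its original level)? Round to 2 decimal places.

+2.56

Original equilibrium: 17 - p = 5p - 61 gives 78 = 6p, so p = 13 and Q = 4.
The new curves are Qd = 19 - p (demand) and Qs = 5p - 61 (supply).
Equate the new curves: 19 - p = 5p - 61, giving 80 = 6p, p = 40/3 ≈ 13.3333, Q = 17/3 ≈ 5.6667.
%Δp = (13.3333 − 13) / 13 × 100 = +2.56%.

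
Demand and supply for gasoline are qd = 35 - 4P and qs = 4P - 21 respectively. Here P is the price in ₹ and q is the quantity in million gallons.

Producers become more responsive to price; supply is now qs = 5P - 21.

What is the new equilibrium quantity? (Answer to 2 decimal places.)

10.11

Initially, 35 - 4P = 4P - 21, so 56 = 8P and P = 7, q = 7.
After the shift, demand is qd = 35 - 4P and supply is qs = 5P - 21.
New equilibrium: 35 - 4P = 5P - 21 ⇒ 56 = 9P ⇒ P = 56/9 ≈ 6.2222, q = 91/9 ≈ 10.1111.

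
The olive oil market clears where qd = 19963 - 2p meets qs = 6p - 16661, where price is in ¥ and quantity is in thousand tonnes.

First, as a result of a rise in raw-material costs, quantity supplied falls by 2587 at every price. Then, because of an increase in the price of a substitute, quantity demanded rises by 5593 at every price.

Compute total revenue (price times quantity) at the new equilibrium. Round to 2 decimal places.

80395177.50

Original equilibrium: 19963 - 2p = 6p - 16661 gives 36624 = 8p, so p = 4578 and q = 10807.
The shock moves the curves to qd = 25556 - 2p and qs = 6p - 19248.
New equilibrium: 25556 - 2p = 6p - 19248 ⇒ 44804 = 8p ⇒ p = 5600.5, q = 14355.
New expenditure = 5600.5 × 14355 = 80395177.50.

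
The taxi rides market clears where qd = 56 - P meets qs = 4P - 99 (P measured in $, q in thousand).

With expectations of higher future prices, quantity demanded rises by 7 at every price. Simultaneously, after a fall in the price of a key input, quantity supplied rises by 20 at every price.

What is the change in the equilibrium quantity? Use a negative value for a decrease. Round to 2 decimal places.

Original equilibrium: 56 - P = 4P - 99 gives 155 = 5P, so P = 31 and q = 25.
After the shift, demand is qd = 63 - P and supply is qs = 4P - 79.
Clearing the new market: 63 - P = 4P - 79, so P = 28.4 and q = 34.6.
Δq = 34.6 − 25 = +9.60.

+9.60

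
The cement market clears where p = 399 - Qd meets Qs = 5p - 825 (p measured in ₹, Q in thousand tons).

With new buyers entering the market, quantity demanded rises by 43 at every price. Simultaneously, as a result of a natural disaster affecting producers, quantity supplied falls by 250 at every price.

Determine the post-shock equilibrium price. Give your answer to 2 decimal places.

252.83

Original equilibrium: 399 - p = 5p - 825 gives 1224 = 6p, so p = 204 and Q = 195.
With the change applied: demand Qd = 442 - p, supply Qs = 5p - 1075.
Setting them equal: 442 - p = 5p - 1075 → 1517 = 6p, so p = 1517/6 ≈ 252.8333 and Q = 1135/6 ≈ 189.1667.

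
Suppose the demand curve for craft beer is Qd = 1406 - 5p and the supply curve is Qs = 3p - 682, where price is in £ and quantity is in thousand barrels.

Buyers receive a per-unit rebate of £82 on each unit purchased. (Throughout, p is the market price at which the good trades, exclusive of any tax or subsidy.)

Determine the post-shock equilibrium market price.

312.25

Before the shock: 1406 - 5p = 3p - 682 ⇒ 2088 = 8p ⇒ p = 261, Q = 101.
Since buyers' out-of-pocket price is the market price minus the rebate, the effective demand curve becomes Qd = 1816 - 5p.
Clearing the new market: 1816 - 5p = 3p - 682, so p = 312.25 and Q = 254.75.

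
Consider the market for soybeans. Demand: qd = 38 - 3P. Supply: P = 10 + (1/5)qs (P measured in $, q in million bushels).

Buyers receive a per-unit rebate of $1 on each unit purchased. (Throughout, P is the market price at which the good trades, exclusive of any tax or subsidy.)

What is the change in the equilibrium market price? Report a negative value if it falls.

Solve the original market: 38 - 3P = 5P - 50, hence P = 11 and q = 5.
Since buyers' out-of-pocket price is the market price minus the rebate, the effective demand curve becomes qd = 41 - 3P.
Setting them equal: 41 - 3P = 5P - 50 → 91 = 8P, so P = 11.375 and q = 6.875.
ΔP = 11.375 − 11 = +0.375.

+0.375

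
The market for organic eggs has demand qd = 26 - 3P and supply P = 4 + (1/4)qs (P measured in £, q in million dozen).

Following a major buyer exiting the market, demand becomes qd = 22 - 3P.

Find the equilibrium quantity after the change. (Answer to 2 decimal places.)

5.71

Initially, 26 - 3P = 4P - 16, so 42 = 7P and P = 6, q = 8.
The new curves are qd = 22 - 3P (demand) and qs = 4P - 16 (supply).
Clearing the new market: 22 - 3P = 4P - 16, so P = 38/7 ≈ 5.4286 and q = 40/7 ≈ 5.7143.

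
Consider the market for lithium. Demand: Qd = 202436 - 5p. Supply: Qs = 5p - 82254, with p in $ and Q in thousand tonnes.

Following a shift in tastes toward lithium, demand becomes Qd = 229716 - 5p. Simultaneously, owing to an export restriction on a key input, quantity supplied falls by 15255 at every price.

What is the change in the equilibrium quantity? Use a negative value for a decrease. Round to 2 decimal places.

+6012.50

Before the shock: 202436 - 5p = 5p - 82254 ⇒ 284690 = 10p ⇒ p = 28469, Q = 60091.
The shock moves the curves to Qd = 229716 - 5p and Qs = 5p - 97509.
Setting them equal: 229716 - 5p = 5p - 97509 → 327225 = 10p, so p = 32722.5 and Q = 66103.5.
ΔQ = 66103.5 − 60091 = +6012.50.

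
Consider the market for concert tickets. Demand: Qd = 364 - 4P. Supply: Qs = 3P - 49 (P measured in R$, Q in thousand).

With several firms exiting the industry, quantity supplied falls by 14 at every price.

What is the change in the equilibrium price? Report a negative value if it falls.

Solve the original market: 364 - 4P = 3P - 49, hence P = 59 and Q = 128.
The shock moves the curves to Qd = 364 - 4P and Qs = 3P - 63.
Equate the new curves: 364 - 4P = 3P - 63, giving 427 = 7P, P = 61, Q = 120.
ΔP = 61 − 59 = +2.

+2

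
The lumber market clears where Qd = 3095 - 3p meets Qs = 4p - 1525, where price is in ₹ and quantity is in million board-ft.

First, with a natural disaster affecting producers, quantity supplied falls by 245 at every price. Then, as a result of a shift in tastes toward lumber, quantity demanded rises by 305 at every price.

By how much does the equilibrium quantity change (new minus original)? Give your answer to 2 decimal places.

+69.29

Solve the original market: 3095 - 3p = 4p - 1525, hence p = 660 and Q = 1115.
With the change applied: demand Qd = 3400 - 3p, supply Qs = 4p - 1770.
Setting them equal: 3400 - 3p = 4p - 1770 → 5170 = 7p, so p = 5170/7 ≈ 738.5714 and Q = 8290/7 ≈ 1184.2857.
ΔQ = 1184.2857 − 1115 = +69.29.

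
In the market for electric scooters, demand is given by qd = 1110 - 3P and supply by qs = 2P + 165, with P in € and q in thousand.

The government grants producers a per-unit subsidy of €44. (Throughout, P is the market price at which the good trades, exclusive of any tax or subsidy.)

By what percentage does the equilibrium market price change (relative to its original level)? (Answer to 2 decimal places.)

Solve the original market: 1110 - 3P = 2P + 165, hence P = 189 and q = 543.
Since sellers receive the price plus the subsidy, the effective supply curve becomes qs = 2P + 253.
Equate the new curves: 1110 - 3P = 2P + 253, giving 857 = 5P, P = 171.4, q = 595.8.
%ΔP = (171.4 − 189) / 189 × 100 = -9.31%.

-9.31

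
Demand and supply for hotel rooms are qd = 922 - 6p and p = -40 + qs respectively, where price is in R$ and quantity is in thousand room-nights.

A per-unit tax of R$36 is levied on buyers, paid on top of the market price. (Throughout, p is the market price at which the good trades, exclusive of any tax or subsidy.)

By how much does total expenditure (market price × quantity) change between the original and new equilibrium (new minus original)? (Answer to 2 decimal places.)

-8058.12

Solve the original market: 922 - 6p = p + 40, hence p = 126 and q = 166.
Since buyers pay the price plus the tax, the effective demand curve becomes qd = 706 - 6p.
Clearing the new market: 706 - 6p = p + 40, so p = 666/7 ≈ 95.1429 and q = 946/7 ≈ 135.1429.
Expenditure moves from 126×166 = 20916 to 95.1429×135.1429 = 12857.8776; change = -8058.12.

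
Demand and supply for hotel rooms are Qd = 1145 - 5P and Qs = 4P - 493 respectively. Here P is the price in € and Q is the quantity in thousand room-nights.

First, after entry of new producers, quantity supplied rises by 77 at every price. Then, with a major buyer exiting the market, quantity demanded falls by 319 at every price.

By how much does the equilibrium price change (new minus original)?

Initially, 1145 - 5P = 4P - 493, so 1638 = 9P and P = 182, Q = 235.
With the change applied: demand Qd = 826 - 5P, supply Qs = 4P - 416.
Equate the new curves: 826 - 5P = 4P - 416, giving 1242 = 9P, P = 138, Q = 136.
ΔP = 138 − 182 = -44.

-44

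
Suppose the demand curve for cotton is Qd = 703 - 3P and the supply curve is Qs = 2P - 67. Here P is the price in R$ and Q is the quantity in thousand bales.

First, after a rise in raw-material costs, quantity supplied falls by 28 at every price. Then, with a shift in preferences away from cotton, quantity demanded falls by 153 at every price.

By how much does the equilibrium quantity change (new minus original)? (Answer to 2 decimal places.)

Original equilibrium: 703 - 3P = 2P - 67 gives 770 = 5P, so P = 154 and Q = 241.
The shock moves the curves to Qd = 550 - 3P and Qs = 2P - 95.
New equilibrium: 550 - 3P = 2P - 95 ⇒ 645 = 5P ⇒ P = 129, Q = 163.
ΔQ = 163 − 241 = -78.00.

-78.00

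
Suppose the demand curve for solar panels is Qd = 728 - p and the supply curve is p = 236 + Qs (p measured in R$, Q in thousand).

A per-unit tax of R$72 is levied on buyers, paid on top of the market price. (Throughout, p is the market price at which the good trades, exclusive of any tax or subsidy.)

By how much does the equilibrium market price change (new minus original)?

Before the shock: 728 - p = p - 236 ⇒ 964 = 2p ⇒ p = 482, Q = 246.
Since buyers pay the price plus the tax, the effective demand curve becomes Qd = 656 - p.
Setting them equal: 656 - p = p - 236 → 892 = 2p, so p = 446 and Q = 210.
Δp = 446 − 482 = -36.

-36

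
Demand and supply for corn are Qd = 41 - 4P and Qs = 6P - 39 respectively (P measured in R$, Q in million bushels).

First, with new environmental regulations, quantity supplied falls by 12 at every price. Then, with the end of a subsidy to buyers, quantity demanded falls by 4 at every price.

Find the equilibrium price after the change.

Original equilibrium: 41 - 4P = 6P - 39 gives 80 = 10P, so P = 8 and Q = 9.
After the shift, demand is Qd = 37 - 4P and supply is Qs = 6P - 51.
New equilibrium: 37 - 4P = 6P - 51 ⇒ 88 = 10P ⇒ P = 8.8, Q = 1.8.

8.8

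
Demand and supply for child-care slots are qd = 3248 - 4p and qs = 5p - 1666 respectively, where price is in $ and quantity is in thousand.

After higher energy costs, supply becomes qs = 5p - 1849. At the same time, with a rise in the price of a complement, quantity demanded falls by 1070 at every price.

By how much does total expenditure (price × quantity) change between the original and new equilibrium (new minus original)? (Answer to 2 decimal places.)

Before the shock: 3248 - 4p = 5p - 1666 ⇒ 4914 = 9p ⇒ p = 546, q = 1064.
The shock moves the curves to qd = 2178 - 4p and qs = 5p - 1849.
New equilibrium: 2178 - 4p = 5p - 1849 ⇒ 4027 = 9p ⇒ p = 4027/9 ≈ 447.4444, q = 3494/9 ≈ 388.2222.
Expenditure moves from 546×1064 = 580944 to 447.4444×388.2222 = 173707.8765; change = -407236.12.

-407236.12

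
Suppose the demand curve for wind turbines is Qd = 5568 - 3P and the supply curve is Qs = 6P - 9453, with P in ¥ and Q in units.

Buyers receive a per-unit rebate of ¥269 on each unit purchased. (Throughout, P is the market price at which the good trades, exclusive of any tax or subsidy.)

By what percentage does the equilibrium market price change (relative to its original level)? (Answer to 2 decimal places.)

Initially, 5568 - 3P = 6P - 9453, so 15021 = 9P and P = 1669, Q = 561.
Since buyers' out-of-pocket price is the market price minus the rebate, the effective demand curve becomes Qd = 6375 - 3P.
Clearing the new market: 6375 - 3P = 6P - 9453, so P = 5276/3 ≈ 1758.6667 and Q = 1099.
%ΔP = (1758.6667 − 1669) / 1669 × 100 = +5.37%.

+5.37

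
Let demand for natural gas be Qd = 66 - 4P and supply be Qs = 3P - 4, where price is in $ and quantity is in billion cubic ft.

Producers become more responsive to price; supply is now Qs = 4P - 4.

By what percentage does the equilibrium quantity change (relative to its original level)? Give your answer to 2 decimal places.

Solve the original market: 66 - 4P = 3P - 4, hence P = 10 and Q = 26.
With the change applied: demand Qd = 66 - 4P, supply Qs = 4P - 4.
Equate the new curves: 66 - 4P = 4P - 4, giving 70 = 8P, P = 8.75, Q = 31.
%ΔQ = (31 − 26) / 26 × 100 = +19.23%.

+19.23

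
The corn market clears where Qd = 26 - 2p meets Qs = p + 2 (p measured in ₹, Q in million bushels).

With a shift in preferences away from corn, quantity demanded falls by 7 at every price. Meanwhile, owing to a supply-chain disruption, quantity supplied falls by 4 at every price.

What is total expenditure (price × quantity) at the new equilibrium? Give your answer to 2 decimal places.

Before the shock: 26 - 2p = p + 2 ⇒ 24 = 3p ⇒ p = 8, Q = 10.
With the change applied: demand Qd = 19 - 2p, supply Qs = p - 2.
Clearing the new market: 19 - 2p = p - 2, so p = 7 and Q = 5.
New expenditure = 7 × 5 = 35.00.

35.00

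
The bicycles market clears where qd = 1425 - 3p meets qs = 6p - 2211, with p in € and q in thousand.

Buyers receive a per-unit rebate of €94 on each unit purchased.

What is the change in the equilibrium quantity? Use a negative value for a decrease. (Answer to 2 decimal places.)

+188.00

Original equilibrium: 1425 - 3p = 6p - 2211 gives 3636 = 9p, so p = 404 and q = 213.
Since buyers' out-of-pocket price is the market price minus the rebate, the effective demand curve becomes qd = 1707 - 3p.
New equilibrium: 1707 - 3p = 6p - 2211 ⇒ 3918 = 9p ⇒ p = 1306/3 ≈ 435.3333, q = 401.
Δq = 401 − 213 = +188.00.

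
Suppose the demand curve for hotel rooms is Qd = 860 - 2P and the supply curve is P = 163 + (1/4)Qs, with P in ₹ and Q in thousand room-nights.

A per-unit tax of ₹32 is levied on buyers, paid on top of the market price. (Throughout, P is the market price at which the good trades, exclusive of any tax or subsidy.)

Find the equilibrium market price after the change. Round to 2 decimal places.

241.33

Original equilibrium: 860 - 2P = 4P - 652 gives 1512 = 6P, so P = 252 and Q = 356.
Since buyers pay the price plus the tax, the effective demand curve becomes Qd = 796 - 2P.
Equate the new curves: 796 - 2P = 4P - 652, giving 1448 = 6P, P = 724/3 ≈ 241.3333, Q = 940/3 ≈ 313.3333.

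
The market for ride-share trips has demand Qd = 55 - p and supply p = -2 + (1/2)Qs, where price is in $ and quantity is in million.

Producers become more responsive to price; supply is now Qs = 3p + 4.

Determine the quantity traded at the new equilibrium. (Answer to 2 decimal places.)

42.25

Solve the original market: 55 - p = 2p + 4, hence p = 17 and Q = 38.
After the shift, demand is Qd = 55 - p and supply is Qs = 3p + 4.
Equate the new curves: 55 - p = 3p + 4, giving 51 = 4p, p = 12.75, Q = 42.25.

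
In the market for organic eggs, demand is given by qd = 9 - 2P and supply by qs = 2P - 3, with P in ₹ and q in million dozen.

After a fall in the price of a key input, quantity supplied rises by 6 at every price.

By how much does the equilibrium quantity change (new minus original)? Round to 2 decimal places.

+3.00

Initially, 9 - 2P = 2P - 3, so 12 = 4P and P = 3, q = 3.
The shock moves the curves to qd = 9 - 2P and qs = 2P + 3.
Equate the new curves: 9 - 2P = 2P + 3, giving 6 = 4P, P = 1.5, q = 6.
Δq = 6 − 3 = +3.00.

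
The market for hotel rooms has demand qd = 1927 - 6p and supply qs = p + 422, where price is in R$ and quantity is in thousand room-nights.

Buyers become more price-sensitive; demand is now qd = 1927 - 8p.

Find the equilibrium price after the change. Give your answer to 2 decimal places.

Before the shock: 1927 - 6p = p + 422 ⇒ 1505 = 7p ⇒ p = 215, q = 637.
With the change applied: demand qd = 1927 - 8p, supply qs = p + 422.
Equate the new curves: 1927 - 8p = p + 422, giving 1505 = 9p, p = 1505/9 ≈ 167.2222, q = 5303/9 ≈ 589.2222.

167.22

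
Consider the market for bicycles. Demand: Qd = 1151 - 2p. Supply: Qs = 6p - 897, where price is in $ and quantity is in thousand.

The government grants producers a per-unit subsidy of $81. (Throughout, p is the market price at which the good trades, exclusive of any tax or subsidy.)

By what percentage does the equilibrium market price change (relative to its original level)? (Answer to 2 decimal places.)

Initially, 1151 - 2p = 6p - 897, so 2048 = 8p and p = 256, Q = 639.
Since sellers receive the price plus the subsidy, the effective supply curve becomes Qs = 6p - 411.
Clearing the new market: 1151 - 2p = 6p - 411, so p = 195.25 and Q = 760.5.
%Δp = (195.25 − 256) / 256 × 100 = -23.73%.

-23.73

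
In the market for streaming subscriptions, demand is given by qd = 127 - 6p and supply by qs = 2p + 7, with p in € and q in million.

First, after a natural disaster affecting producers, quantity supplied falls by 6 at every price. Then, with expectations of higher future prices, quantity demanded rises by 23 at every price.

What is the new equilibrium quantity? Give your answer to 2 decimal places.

38.25

Initially, 127 - 6p = 2p + 7, so 120 = 8p and p = 15, q = 37.
With the change applied: demand qd = 150 - 6p, supply qs = 2p + 1.
New equilibrium: 150 - 6p = 2p + 1 ⇒ 149 = 8p ⇒ p = 18.625, q = 38.25.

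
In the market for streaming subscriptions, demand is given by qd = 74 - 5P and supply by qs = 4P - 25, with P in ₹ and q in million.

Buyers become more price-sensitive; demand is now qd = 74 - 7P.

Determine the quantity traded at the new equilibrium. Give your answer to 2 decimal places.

11.00

Solve the original market: 74 - 5P = 4P - 25, hence P = 11 and q = 19.
The shock moves the curves to qd = 74 - 7P and qs = 4P - 25.
Equate the new curves: 74 - 7P = 4P - 25, giving 99 = 11P, P = 9, q = 11.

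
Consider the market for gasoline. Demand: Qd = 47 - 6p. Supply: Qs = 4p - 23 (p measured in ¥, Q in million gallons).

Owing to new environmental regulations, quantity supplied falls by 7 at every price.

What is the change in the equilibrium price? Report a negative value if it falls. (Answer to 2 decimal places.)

+0.70

Original equilibrium: 47 - 6p = 4p - 23 gives 70 = 10p, so p = 7 and Q = 5.
After the shift, demand is Qd = 47 - 6p and supply is Qs = 4p - 30.
Clearing the new market: 47 - 6p = 4p - 30, so p = 7.7 and Q = 0.8.
Δp = 7.7 − 7 = +0.70.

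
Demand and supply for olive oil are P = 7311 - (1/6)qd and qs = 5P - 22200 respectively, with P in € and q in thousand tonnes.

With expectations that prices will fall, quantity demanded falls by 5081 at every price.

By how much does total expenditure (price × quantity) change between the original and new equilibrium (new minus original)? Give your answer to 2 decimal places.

-16421078.14

Solve the original market: 43866 - 6P = 5P - 22200, hence P = 6006 and q = 7830.
The shock moves the curves to qd = 38785 - 6P and qs = 5P - 22200.
Setting them equal: 38785 - 6P = 5P - 22200 → 60985 = 11P, so P = 60985/11 ≈ 5544.0909 and q = 60725/11 ≈ 5520.4545.
Expenditure moves from 6006×7830 = 47026980 to 5544.0909×5520.4545 = 30605901.8595; change = -16421078.14.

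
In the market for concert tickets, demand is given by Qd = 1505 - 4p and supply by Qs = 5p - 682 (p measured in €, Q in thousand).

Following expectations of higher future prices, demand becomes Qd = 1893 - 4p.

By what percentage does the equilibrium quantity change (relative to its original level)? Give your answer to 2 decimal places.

Solve the original market: 1505 - 4p = 5p - 682, hence p = 243 and Q = 533.
The shock moves the curves to Qd = 1893 - 4p and Qs = 5p - 682.
Clearing the new market: 1893 - 4p = 5p - 682, so p = 2575/9 ≈ 286.1111 and Q = 6737/9 ≈ 748.5556.
%ΔQ = (748.5556 − 533) / 533 × 100 = +40.44%.

+40.44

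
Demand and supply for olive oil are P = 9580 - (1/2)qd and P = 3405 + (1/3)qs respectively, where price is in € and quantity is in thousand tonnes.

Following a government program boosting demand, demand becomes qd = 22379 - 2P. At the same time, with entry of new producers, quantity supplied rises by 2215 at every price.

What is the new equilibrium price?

Before the shock: 19160 - 2P = 3P - 10215 ⇒ 29375 = 5P ⇒ P = 5875, q = 7410.
The new curves are qd = 22379 - 2P (demand) and qs = 3P - 8000 (supply).
New equilibrium: 22379 - 2P = 3P - 8000 ⇒ 30379 = 5P ⇒ P = 6075.8, q = 10227.4.

6075.8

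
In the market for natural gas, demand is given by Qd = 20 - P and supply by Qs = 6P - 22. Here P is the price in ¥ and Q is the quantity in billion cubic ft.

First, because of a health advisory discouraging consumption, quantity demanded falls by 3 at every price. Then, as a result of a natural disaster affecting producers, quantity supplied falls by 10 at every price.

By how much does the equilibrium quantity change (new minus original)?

Initially, 20 - P = 6P - 22, so 42 = 7P and P = 6, Q = 14.
With the change applied: demand Qd = 17 - P, supply Qs = 6P - 32.
Setting them equal: 17 - P = 6P - 32 → 49 = 7P, so P = 7 and Q = 10.
ΔQ = 10 − 14 = -4.

-4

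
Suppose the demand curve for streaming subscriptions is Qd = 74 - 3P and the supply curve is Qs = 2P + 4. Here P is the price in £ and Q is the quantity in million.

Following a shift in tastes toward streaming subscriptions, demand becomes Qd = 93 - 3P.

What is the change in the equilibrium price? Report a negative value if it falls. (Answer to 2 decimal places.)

+3.80

Original equilibrium: 74 - 3P = 2P + 4 gives 70 = 5P, so P = 14 and Q = 32.
The shock moves the curves to Qd = 93 - 3P and Qs = 2P + 4.
New equilibrium: 93 - 3P = 2P + 4 ⇒ 89 = 5P ⇒ P = 17.8, Q = 39.6.
ΔP = 17.8 − 14 = +3.80.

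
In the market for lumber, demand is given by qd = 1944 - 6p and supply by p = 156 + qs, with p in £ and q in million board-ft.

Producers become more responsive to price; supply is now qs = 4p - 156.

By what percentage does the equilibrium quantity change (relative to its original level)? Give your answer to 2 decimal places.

Original equilibrium: 1944 - 6p = p - 156 gives 2100 = 7p, so p = 300 and q = 144.
After the shift, demand is qd = 1944 - 6p and supply is qs = 4p - 156.
Equate the new curves: 1944 - 6p = 4p - 156, giving 2100 = 10p, p = 210, q = 684.
%Δq = (684 − 144) / 144 × 100 = +375.00%.

+375.00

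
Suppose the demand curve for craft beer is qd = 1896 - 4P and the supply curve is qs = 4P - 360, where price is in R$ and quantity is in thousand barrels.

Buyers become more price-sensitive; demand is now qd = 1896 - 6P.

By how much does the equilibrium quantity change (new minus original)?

-225.6

Original equilibrium: 1896 - 4P = 4P - 360 gives 2256 = 8P, so P = 282 and q = 768.
With the change applied: demand qd = 1896 - 6P, supply qs = 4P - 360.
Equate the new curves: 1896 - 6P = 4P - 360, giving 2256 = 10P, P = 225.6, q = 542.4.
Δq = 542.4 − 768 = -225.6.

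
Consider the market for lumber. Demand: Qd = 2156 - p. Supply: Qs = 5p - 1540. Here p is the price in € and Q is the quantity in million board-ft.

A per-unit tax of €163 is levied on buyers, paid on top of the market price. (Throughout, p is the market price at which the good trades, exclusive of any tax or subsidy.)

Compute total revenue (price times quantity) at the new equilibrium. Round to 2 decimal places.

Original equilibrium: 2156 - p = 5p - 1540 gives 3696 = 6p, so p = 616 and Q = 1540.
Since buyers pay the price plus the tax, the effective demand curve becomes Qd = 1993 - p.
Equate the new curves: 1993 - p = 5p - 1540, giving 3533 = 6p, p = 3533/6 ≈ 588.8333, Q = 8425/6 ≈ 1404.1667.
New expenditure = 588.8333 × 1404.1667 = 826820.14.

826820.14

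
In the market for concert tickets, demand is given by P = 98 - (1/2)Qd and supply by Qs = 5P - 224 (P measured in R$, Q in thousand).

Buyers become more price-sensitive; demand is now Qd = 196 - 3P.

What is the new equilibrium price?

Before the shock: 196 - 2P = 5P - 224 ⇒ 420 = 7P ⇒ P = 60, Q = 76.
The shock moves the curves to Qd = 196 - 3P and Qs = 5P - 224.
Equate the new curves: 196 - 3P = 5P - 224, giving 420 = 8P, P = 52.5, Q = 38.5.

52.5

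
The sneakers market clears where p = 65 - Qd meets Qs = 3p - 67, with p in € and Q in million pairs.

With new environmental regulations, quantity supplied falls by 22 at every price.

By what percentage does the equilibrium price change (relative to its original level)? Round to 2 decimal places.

+16.67

Original equilibrium: 65 - p = 3p - 67 gives 132 = 4p, so p = 33 and Q = 32.
The new curves are Qd = 65 - p (demand) and Qs = 3p - 89 (supply).
New equilibrium: 65 - p = 3p - 89 ⇒ 154 = 4p ⇒ p = 38.5, Q = 26.5.
%Δp = (38.5 − 33) / 33 × 100 = +16.67%.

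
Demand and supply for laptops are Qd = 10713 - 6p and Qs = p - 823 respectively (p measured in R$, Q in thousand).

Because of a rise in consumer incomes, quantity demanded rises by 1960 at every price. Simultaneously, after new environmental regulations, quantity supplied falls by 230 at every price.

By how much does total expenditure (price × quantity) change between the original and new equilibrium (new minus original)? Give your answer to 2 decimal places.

Initially, 10713 - 6p = p - 823, so 11536 = 7p and p = 1648, Q = 825.
The new curves are Qd = 12673 - 6p (demand) and Qs = p - 1053 (supply).
New equilibrium: 12673 - 6p = p - 1053 ⇒ 13726 = 7p ⇒ p = 13726/7 ≈ 1960.8571, Q = 6355/7 ≈ 907.8571.
Expenditure moves from 1648×825 = 1359600 to 1960.8571×907.8571 = 1780178.1633; change = +420578.16.

+420578.16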